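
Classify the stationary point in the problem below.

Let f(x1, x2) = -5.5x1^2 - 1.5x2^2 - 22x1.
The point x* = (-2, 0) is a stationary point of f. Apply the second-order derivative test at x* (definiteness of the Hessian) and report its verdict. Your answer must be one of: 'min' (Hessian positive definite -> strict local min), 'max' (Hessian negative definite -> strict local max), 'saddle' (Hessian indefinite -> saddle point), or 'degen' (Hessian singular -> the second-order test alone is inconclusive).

Compute the Hessian H = grad^2 f:
  H = [[-11, 0], [0, -3]]
Verify stationarity: grad f(x*) = H x* + g = (0, 0).
Eigenvalues of H: -11, -3.
Both eigenvalues < 0, so H is negative definite -> x* is a strict local max.

max


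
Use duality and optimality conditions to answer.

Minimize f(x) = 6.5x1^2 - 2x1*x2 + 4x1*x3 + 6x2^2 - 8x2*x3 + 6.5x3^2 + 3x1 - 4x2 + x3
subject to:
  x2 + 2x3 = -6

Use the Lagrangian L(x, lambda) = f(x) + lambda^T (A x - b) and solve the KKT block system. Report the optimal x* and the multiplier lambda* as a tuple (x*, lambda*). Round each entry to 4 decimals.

Form the Lagrangian:
  L(x, lambda) = (1/2) x^T Q x + c^T x + lambda^T (A x - b)
Stationarity (grad_x L = 0): Q x + c + A^T lambda = 0.
Primal feasibility: A x = b.

This gives the KKT block system:
  [ Q   A^T ] [ x     ]   [-c ]
  [ A    0  ] [ lambda ] = [ b ]

Solving the linear system:
  x*      = (0.186, -1.6454, -2.1773)
  lambda* = (6.6987)
  f(x*)   = 22.5773

x* = (0.186, -1.6454, -2.1773), lambda* = (6.6987)


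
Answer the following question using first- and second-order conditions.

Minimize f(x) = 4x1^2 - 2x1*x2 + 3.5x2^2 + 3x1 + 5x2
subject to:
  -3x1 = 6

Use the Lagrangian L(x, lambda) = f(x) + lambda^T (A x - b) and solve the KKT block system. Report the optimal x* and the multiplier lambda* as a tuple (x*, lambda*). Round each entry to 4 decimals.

Form the Lagrangian:
  L(x, lambda) = (1/2) x^T Q x + c^T x + lambda^T (A x - b)
Stationarity (grad_x L = 0): Q x + c + A^T lambda = 0.
Primal feasibility: A x = b.

This gives the KKT block system:
  [ Q   A^T ] [ x     ]   [-c ]
  [ A    0  ] [ lambda ] = [ b ]

Solving the linear system:
  x*      = (-2, -1.2857)
  lambda* = (-3.4762)
  f(x*)   = 4.2143

x* = (-2, -1.2857), lambda* = (-3.4762)


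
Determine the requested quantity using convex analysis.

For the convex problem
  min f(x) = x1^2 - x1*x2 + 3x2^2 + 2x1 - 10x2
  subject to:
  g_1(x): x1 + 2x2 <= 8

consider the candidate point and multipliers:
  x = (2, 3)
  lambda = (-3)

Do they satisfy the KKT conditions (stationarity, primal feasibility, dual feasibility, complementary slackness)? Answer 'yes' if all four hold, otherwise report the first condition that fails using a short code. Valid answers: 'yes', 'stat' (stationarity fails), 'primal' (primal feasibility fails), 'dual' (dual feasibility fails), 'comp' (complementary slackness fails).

Gradient of f: grad f(x) = Q x + c = (3, 6)
Constraint values g_i(x) = a_i^T x - b_i:
  g_1((2, 3)) = 0
Stationarity residual: grad f(x) + sum_i lambda_i a_i = (0, 0)
  -> stationarity OK
Primal feasibility (all g_i <= 0): OK
Dual feasibility (all lambda_i >= 0): FAILS
Complementary slackness (lambda_i * g_i(x) = 0 for all i): OK

Verdict: the first failing condition is dual_feasibility -> dual.

dual


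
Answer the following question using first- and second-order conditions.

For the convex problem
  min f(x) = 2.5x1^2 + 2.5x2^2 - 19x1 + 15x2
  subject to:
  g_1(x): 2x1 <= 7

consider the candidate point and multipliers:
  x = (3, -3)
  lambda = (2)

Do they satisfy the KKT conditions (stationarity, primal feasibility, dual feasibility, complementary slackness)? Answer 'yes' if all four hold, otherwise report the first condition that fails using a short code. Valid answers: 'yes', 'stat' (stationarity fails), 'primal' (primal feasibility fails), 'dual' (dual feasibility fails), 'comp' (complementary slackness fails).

Gradient of f: grad f(x) = Q x + c = (-4, 0)
Constraint values g_i(x) = a_i^T x - b_i:
  g_1((3, -3)) = -1
Stationarity residual: grad f(x) + sum_i lambda_i a_i = (0, 0)
  -> stationarity OK
Primal feasibility (all g_i <= 0): OK
Dual feasibility (all lambda_i >= 0): OK
Complementary slackness (lambda_i * g_i(x) = 0 for all i): FAILS

Verdict: the first failing condition is complementary_slackness -> comp.

comp


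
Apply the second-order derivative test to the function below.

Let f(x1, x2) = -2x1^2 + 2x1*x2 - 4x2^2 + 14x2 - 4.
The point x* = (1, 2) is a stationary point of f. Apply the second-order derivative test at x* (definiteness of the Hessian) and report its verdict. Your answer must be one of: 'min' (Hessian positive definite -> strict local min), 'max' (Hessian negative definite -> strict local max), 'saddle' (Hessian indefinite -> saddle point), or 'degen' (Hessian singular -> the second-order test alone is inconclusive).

Compute the Hessian H = grad^2 f:
  H = [[-4, 2], [2, -8]]
Verify stationarity: grad f(x*) = H x* + g = (0, 0).
Eigenvalues of H: -8.8284, -3.1716.
Both eigenvalues < 0, so H is negative definite -> x* is a strict local max.

max


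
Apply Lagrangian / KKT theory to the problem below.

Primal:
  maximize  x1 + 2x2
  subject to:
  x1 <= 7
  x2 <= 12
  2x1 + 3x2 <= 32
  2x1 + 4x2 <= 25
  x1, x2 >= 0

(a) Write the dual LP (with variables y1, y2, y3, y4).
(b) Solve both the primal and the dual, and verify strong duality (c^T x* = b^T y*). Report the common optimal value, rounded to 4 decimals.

The standard primal-dual pair for 'max c^T x s.t. A x <= b, x >= 0' is:
  Dual:  min b^T y  s.t.  A^T y >= c,  y >= 0.

So the dual LP is:
  minimize  7y1 + 12y2 + 32y3 + 25y4
  subject to:
    y1 + 2y3 + 2y4 >= 1
    y2 + 3y3 + 4y4 >= 2
    y1, y2, y3, y4 >= 0

Solving the primal: x* = (7, 2.75).
  primal value c^T x* = 12.5.
Solving the dual: y* = (0, 0, 0, 0.5).
  dual value b^T y* = 12.5.
Strong duality: c^T x* = b^T y*. Confirmed.

12.5


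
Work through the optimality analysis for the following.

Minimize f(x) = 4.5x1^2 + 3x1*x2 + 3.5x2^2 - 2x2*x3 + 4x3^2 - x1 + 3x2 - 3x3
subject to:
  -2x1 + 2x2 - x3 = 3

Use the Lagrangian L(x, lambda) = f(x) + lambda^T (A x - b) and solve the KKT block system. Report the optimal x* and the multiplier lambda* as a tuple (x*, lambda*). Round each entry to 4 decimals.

Form the Lagrangian:
  L(x, lambda) = (1/2) x^T Q x + c^T x + lambda^T (A x - b)
Stationarity (grad_x L = 0): Q x + c + A^T lambda = 0.
Primal feasibility: A x = b.

This gives the KKT block system:
  [ Q   A^T ] [ x     ]   [-c ]
  [ A    0  ] [ lambda ] = [ b ]

Solving the linear system:
  x*      = (-0.8019, 0.805, 0.2136)
  lambda* = (-2.9009)
  f(x*)   = 5.6393

x* = (-0.8019, 0.805, 0.2136), lambda* = (-2.9009)


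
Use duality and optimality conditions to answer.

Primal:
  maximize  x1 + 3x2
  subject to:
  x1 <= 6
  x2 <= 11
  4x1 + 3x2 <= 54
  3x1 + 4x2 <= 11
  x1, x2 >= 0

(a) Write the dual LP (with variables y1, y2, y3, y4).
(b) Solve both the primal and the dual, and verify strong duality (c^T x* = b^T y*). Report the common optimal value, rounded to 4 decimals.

The standard primal-dual pair for 'max c^T x s.t. A x <= b, x >= 0' is:
  Dual:  min b^T y  s.t.  A^T y >= c,  y >= 0.

So the dual LP is:
  minimize  6y1 + 11y2 + 54y3 + 11y4
  subject to:
    y1 + 4y3 + 3y4 >= 1
    y2 + 3y3 + 4y4 >= 3
    y1, y2, y3, y4 >= 0

Solving the primal: x* = (0, 2.75).
  primal value c^T x* = 8.25.
Solving the dual: y* = (0, 0, 0, 0.75).
  dual value b^T y* = 8.25.
Strong duality: c^T x* = b^T y*. Confirmed.

8.25


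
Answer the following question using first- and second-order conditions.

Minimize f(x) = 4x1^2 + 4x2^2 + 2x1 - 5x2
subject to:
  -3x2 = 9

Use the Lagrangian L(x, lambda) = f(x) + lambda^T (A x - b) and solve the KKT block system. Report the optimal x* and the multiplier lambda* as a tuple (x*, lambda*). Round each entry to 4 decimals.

Form the Lagrangian:
  L(x, lambda) = (1/2) x^T Q x + c^T x + lambda^T (A x - b)
Stationarity (grad_x L = 0): Q x + c + A^T lambda = 0.
Primal feasibility: A x = b.

This gives the KKT block system:
  [ Q   A^T ] [ x     ]   [-c ]
  [ A    0  ] [ lambda ] = [ b ]

Solving the linear system:
  x*      = (-0.25, -3)
  lambda* = (-9.6667)
  f(x*)   = 50.75

x* = (-0.25, -3), lambda* = (-9.6667)


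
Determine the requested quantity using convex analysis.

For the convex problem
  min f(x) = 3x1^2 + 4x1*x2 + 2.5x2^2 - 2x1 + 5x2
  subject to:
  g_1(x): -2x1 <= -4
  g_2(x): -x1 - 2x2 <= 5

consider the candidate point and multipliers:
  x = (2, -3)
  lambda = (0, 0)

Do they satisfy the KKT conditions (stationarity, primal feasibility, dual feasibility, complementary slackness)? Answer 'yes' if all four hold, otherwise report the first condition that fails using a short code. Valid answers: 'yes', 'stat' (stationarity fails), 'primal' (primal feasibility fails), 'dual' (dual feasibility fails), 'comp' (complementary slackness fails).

Gradient of f: grad f(x) = Q x + c = (-2, -2)
Constraint values g_i(x) = a_i^T x - b_i:
  g_1((2, -3)) = 0
  g_2((2, -3)) = -1
Stationarity residual: grad f(x) + sum_i lambda_i a_i = (-2, -2)
  -> stationarity FAILS
Primal feasibility (all g_i <= 0): OK
Dual feasibility (all lambda_i >= 0): OK
Complementary slackness (lambda_i * g_i(x) = 0 for all i): OK

Verdict: the first failing condition is stationarity -> stat.

stat


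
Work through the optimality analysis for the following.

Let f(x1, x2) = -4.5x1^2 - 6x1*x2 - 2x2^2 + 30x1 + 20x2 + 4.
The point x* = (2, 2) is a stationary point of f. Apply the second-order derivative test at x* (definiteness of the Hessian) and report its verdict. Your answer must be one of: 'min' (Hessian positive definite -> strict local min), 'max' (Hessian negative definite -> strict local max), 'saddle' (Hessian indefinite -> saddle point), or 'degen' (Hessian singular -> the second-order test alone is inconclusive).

Compute the Hessian H = grad^2 f:
  H = [[-9, -6], [-6, -4]]
Verify stationarity: grad f(x*) = H x* + g = (0, 0).
Eigenvalues of H: -13, 0.
H has a zero eigenvalue (singular; negative semidefinite but not definite), so H is neither positive definite, negative definite, nor indefinite. The second-order test alone is inconclusive -> degen.
(Indeed, f is constant along the null direction of H through x*, so x* is not a strict local extremum.)

degen


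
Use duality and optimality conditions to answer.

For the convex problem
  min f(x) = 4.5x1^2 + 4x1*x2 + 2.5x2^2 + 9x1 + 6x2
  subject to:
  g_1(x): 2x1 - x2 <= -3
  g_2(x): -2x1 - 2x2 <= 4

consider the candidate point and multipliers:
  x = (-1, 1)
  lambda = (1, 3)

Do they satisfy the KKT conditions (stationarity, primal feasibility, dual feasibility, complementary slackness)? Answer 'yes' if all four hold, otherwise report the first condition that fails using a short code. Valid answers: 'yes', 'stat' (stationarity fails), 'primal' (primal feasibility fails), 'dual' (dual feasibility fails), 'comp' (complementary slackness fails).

Gradient of f: grad f(x) = Q x + c = (4, 7)
Constraint values g_i(x) = a_i^T x - b_i:
  g_1((-1, 1)) = 0
  g_2((-1, 1)) = -4
Stationarity residual: grad f(x) + sum_i lambda_i a_i = (0, 0)
  -> stationarity OK
Primal feasibility (all g_i <= 0): OK
Dual feasibility (all lambda_i >= 0): OK
Complementary slackness (lambda_i * g_i(x) = 0 for all i): FAILS

Verdict: the first failing condition is complementary_slackness -> comp.

comp


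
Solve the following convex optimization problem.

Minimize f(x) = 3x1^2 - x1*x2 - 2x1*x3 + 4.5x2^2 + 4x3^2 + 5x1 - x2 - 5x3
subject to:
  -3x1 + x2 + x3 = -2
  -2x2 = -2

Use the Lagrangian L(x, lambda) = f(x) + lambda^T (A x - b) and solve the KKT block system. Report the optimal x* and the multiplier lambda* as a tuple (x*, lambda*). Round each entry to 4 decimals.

Form the Lagrangian:
  L(x, lambda) = (1/2) x^T Q x + c^T x + lambda^T (A x - b)
Stationarity (grad_x L = 0): Q x + c + A^T lambda = 0.
Primal feasibility: A x = b.

This gives the KKT block system:
  [ Q   A^T ] [ x     ]   [-c ]
  [ A    0  ] [ lambda ] = [ b ]

Solving the linear system:
  x*      = (1.1667, 1, 0.5)
  lambda* = (3.3333, 5.0833)
  f(x*)   = 9.5833

x* = (1.1667, 1, 0.5), lambda* = (3.3333, 5.0833)


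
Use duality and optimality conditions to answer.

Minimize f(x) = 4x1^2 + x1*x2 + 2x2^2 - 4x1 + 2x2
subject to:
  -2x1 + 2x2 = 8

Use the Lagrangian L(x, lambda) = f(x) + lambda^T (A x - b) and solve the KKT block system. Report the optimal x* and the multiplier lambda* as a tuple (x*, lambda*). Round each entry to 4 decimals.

Form the Lagrangian:
  L(x, lambda) = (1/2) x^T Q x + c^T x + lambda^T (A x - b)
Stationarity (grad_x L = 0): Q x + c + A^T lambda = 0.
Primal feasibility: A x = b.

This gives the KKT block system:
  [ Q   A^T ] [ x     ]   [-c ]
  [ A    0  ] [ lambda ] = [ b ]

Solving the linear system:
  x*      = (-1.2857, 2.7143)
  lambda* = (-5.7857)
  f(x*)   = 28.4286

x* = (-1.2857, 2.7143), lambda* = (-5.7857)


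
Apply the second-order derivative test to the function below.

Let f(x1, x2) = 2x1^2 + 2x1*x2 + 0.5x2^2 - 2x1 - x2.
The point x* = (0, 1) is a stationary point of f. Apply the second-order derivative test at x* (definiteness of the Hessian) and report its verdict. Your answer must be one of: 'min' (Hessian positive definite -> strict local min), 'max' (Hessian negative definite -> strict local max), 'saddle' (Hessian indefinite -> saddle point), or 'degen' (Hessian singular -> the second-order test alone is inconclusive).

Compute the Hessian H = grad^2 f:
  H = [[4, 2], [2, 1]]
Verify stationarity: grad f(x*) = H x* + g = (0, 0).
Eigenvalues of H: 0, 5.
H has a zero eigenvalue (singular; positive semidefinite but not definite), so H is neither positive definite, negative definite, nor indefinite. The second-order test alone is inconclusive -> degen.
(Indeed, f is constant along the null direction of H through x*, so x* is not a strict local extremum.)

degen


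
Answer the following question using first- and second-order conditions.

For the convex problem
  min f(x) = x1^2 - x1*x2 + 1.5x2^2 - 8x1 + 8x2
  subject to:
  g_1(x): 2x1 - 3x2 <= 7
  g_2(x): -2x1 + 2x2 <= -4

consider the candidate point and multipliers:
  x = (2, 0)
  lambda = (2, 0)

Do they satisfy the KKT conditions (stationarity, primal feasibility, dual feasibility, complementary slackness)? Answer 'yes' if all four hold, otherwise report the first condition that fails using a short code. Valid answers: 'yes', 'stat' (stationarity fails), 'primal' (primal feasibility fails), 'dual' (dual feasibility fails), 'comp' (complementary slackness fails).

Gradient of f: grad f(x) = Q x + c = (-4, 6)
Constraint values g_i(x) = a_i^T x - b_i:
  g_1((2, 0)) = -3
  g_2((2, 0)) = 0
Stationarity residual: grad f(x) + sum_i lambda_i a_i = (0, 0)
  -> stationarity OK
Primal feasibility (all g_i <= 0): OK
Dual feasibility (all lambda_i >= 0): OK
Complementary slackness (lambda_i * g_i(x) = 0 for all i): FAILS

Verdict: the first failing condition is complementary_slackness -> comp.

comp


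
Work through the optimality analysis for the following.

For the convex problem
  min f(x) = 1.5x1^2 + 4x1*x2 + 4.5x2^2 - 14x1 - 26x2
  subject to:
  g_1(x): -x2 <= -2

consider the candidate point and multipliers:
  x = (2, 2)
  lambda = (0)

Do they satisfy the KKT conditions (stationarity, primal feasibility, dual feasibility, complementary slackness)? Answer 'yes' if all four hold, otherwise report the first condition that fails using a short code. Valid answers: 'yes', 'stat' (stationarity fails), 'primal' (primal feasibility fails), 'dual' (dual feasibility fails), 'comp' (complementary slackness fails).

Gradient of f: grad f(x) = Q x + c = (0, 0)
Constraint values g_i(x) = a_i^T x - b_i:
  g_1((2, 2)) = 0
Stationarity residual: grad f(x) + sum_i lambda_i a_i = (0, 0)
  -> stationarity OK
Primal feasibility (all g_i <= 0): OK
Dual feasibility (all lambda_i >= 0): OK
Complementary slackness (lambda_i * g_i(x) = 0 for all i): OK

Verdict: yes, KKT holds.

yes


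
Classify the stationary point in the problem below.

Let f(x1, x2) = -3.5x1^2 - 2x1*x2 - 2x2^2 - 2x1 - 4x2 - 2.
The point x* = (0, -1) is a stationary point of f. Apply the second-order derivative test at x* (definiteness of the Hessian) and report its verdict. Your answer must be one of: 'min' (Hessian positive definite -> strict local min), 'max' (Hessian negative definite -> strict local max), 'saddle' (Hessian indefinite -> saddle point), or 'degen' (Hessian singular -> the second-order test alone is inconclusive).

Compute the Hessian H = grad^2 f:
  H = [[-7, -2], [-2, -4]]
Verify stationarity: grad f(x*) = H x* + g = (0, 0).
Eigenvalues of H: -8, -3.
Both eigenvalues < 0, so H is negative definite -> x* is a strict local max.

max


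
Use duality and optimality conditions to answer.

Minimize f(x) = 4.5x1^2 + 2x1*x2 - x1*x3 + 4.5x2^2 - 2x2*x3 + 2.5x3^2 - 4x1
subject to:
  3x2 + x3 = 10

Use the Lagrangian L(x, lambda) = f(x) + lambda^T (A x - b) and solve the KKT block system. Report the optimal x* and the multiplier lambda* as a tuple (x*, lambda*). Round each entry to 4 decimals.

Form the Lagrangian:
  L(x, lambda) = (1/2) x^T Q x + c^T x + lambda^T (A x - b)
Stationarity (grad_x L = 0): Q x + c + A^T lambda = 0.
Primal feasibility: A x = b.

This gives the KKT block system:
  [ Q   A^T ] [ x     ]   [-c ]
  [ A    0  ] [ lambda ] = [ b ]

Solving the linear system:
  x*      = (0.1301, 2.5659, 2.3023)
  lambda* = (-6.2496)
  f(x*)   = 30.9877

x* = (0.1301, 2.5659, 2.3023), lambda* = (-6.2496)


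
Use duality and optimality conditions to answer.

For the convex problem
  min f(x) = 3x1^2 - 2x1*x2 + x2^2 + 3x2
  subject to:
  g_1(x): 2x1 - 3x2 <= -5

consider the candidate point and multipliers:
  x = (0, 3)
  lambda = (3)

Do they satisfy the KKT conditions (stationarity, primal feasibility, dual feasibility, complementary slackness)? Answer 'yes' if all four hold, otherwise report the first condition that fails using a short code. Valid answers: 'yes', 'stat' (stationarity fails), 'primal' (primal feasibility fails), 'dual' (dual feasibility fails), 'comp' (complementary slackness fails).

Gradient of f: grad f(x) = Q x + c = (-6, 9)
Constraint values g_i(x) = a_i^T x - b_i:
  g_1((0, 3)) = -4
Stationarity residual: grad f(x) + sum_i lambda_i a_i = (0, 0)
  -> stationarity OK
Primal feasibility (all g_i <= 0): OK
Dual feasibility (all lambda_i >= 0): OK
Complementary slackness (lambda_i * g_i(x) = 0 for all i): FAILS

Verdict: the first failing condition is complementary_slackness -> comp.

comp


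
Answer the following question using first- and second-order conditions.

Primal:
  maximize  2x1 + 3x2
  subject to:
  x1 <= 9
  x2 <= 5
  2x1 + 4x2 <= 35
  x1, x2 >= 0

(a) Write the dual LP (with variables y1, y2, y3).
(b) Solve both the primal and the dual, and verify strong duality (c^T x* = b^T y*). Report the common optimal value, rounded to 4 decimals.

The standard primal-dual pair for 'max c^T x s.t. A x <= b, x >= 0' is:
  Dual:  min b^T y  s.t.  A^T y >= c,  y >= 0.

So the dual LP is:
  minimize  9y1 + 5y2 + 35y3
  subject to:
    y1 + 2y3 >= 2
    y2 + 4y3 >= 3
    y1, y2, y3 >= 0

Solving the primal: x* = (9, 4.25).
  primal value c^T x* = 30.75.
Solving the dual: y* = (0.5, 0, 0.75).
  dual value b^T y* = 30.75.
Strong duality: c^T x* = b^T y*. Confirmed.

30.75


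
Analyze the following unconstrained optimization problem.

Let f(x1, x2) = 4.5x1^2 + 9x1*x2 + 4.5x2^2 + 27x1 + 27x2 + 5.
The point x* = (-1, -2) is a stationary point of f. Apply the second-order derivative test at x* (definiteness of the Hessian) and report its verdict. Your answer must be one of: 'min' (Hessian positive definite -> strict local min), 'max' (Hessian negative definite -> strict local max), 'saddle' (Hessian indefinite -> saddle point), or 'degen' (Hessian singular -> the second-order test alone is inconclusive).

Compute the Hessian H = grad^2 f:
  H = [[9, 9], [9, 9]]
Verify stationarity: grad f(x*) = H x* + g = (0, 0).
Eigenvalues of H: 0, 18.
H has a zero eigenvalue (singular; positive semidefinite but not definite), so H is neither positive definite, negative definite, nor indefinite. The second-order test alone is inconclusive -> degen.
(Indeed, f is constant along the null direction of H through x*, so x* is not a strict local extremum.)

degen


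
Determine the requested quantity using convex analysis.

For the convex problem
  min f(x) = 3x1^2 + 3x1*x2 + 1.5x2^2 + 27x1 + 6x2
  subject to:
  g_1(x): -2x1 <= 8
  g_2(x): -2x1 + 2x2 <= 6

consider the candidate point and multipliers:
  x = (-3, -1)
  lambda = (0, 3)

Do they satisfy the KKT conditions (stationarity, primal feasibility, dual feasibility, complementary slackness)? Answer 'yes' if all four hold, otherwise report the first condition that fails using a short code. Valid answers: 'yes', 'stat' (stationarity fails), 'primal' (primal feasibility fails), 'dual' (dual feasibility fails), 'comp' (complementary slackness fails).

Gradient of f: grad f(x) = Q x + c = (6, -6)
Constraint values g_i(x) = a_i^T x - b_i:
  g_1((-3, -1)) = -2
  g_2((-3, -1)) = -2
Stationarity residual: grad f(x) + sum_i lambda_i a_i = (0, 0)
  -> stationarity OK
Primal feasibility (all g_i <= 0): OK
Dual feasibility (all lambda_i >= 0): OK
Complementary slackness (lambda_i * g_i(x) = 0 for all i): FAILS

Verdict: the first failing condition is complementary_slackness -> comp.

comp


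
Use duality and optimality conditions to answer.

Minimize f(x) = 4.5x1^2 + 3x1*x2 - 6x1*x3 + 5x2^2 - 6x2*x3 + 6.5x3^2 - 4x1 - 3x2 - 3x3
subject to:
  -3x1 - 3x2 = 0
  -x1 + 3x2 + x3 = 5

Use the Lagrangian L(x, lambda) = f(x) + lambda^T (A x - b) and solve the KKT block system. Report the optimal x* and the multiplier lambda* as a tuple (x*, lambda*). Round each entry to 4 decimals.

Form the Lagrangian:
  L(x, lambda) = (1/2) x^T Q x + c^T x + lambda^T (A x - b)
Stationarity (grad_x L = 0): Q x + c + A^T lambda = 0.
Primal feasibility: A x = b.

This gives the KKT block system:
  [ Q   A^T ] [ x     ]   [-c ]
  [ A    0  ] [ lambda ] = [ b ]

Solving the linear system:
  x*      = (-1.1176, 1.1176, 0.5294)
  lambda* = (-3.3333, -3.8824)
  f(x*)   = 9.4706

x* = (-1.1176, 1.1176, 0.5294), lambda* = (-3.3333, -3.8824)


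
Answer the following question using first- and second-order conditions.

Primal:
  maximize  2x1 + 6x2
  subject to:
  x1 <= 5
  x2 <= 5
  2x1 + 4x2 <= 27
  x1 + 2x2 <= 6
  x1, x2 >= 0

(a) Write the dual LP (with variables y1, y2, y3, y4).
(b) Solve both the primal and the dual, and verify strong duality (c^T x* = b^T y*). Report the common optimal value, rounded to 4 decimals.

The standard primal-dual pair for 'max c^T x s.t. A x <= b, x >= 0' is:
  Dual:  min b^T y  s.t.  A^T y >= c,  y >= 0.

So the dual LP is:
  minimize  5y1 + 5y2 + 27y3 + 6y4
  subject to:
    y1 + 2y3 + y4 >= 2
    y2 + 4y3 + 2y4 >= 6
    y1, y2, y3, y4 >= 0

Solving the primal: x* = (0, 3).
  primal value c^T x* = 18.
Solving the dual: y* = (0, 0, 0, 3).
  dual value b^T y* = 18.
Strong duality: c^T x* = b^T y*. Confirmed.

18


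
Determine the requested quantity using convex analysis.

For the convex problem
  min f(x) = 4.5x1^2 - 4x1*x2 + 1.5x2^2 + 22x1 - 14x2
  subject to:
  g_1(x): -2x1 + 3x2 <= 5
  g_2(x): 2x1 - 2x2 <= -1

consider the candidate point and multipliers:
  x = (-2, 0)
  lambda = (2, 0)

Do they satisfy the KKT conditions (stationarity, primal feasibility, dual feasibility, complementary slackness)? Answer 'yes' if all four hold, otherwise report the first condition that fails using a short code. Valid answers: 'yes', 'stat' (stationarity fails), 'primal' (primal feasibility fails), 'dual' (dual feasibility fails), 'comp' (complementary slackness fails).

Gradient of f: grad f(x) = Q x + c = (4, -6)
Constraint values g_i(x) = a_i^T x - b_i:
  g_1((-2, 0)) = -1
  g_2((-2, 0)) = -3
Stationarity residual: grad f(x) + sum_i lambda_i a_i = (0, 0)
  -> stationarity OK
Primal feasibility (all g_i <= 0): OK
Dual feasibility (all lambda_i >= 0): OK
Complementary slackness (lambda_i * g_i(x) = 0 for all i): FAILS

Verdict: the first failing condition is complementary_slackness -> comp.

comp


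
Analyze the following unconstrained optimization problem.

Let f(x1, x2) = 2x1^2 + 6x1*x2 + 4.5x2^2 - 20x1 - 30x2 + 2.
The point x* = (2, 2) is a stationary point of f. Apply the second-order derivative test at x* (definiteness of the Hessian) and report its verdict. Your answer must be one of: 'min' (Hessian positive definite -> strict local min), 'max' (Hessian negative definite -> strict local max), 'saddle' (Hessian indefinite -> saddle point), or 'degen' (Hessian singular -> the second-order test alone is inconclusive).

Compute the Hessian H = grad^2 f:
  H = [[4, 6], [6, 9]]
Verify stationarity: grad f(x*) = H x* + g = (0, 0).
Eigenvalues of H: 0, 13.
H has a zero eigenvalue (singular; positive semidefinite but not definite), so H is neither positive definite, negative definite, nor indefinite. The second-order test alone is inconclusive -> degen.
(Indeed, f is constant along the null direction of H through x*, so x* is not a strict local extremum.)

degen


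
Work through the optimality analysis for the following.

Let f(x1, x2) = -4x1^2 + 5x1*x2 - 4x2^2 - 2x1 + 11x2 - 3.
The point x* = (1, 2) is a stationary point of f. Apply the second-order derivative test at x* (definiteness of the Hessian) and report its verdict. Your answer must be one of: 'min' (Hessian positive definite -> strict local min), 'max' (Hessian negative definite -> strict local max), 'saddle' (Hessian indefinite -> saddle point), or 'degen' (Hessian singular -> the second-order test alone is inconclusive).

Compute the Hessian H = grad^2 f:
  H = [[-8, 5], [5, -8]]
Verify stationarity: grad f(x*) = H x* + g = (0, 0).
Eigenvalues of H: -13, -3.
Both eigenvalues < 0, so H is negative definite -> x* is a strict local max.

max


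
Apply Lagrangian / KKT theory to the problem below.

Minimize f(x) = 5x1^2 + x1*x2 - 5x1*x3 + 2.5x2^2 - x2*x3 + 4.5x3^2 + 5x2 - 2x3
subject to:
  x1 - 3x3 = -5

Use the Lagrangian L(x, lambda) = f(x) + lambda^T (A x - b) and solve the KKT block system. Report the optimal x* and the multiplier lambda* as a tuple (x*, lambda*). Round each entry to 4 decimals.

Form the Lagrangian:
  L(x, lambda) = (1/2) x^T Q x + c^T x + lambda^T (A x - b)
Stationarity (grad_x L = 0): Q x + c + A^T lambda = 0.
Primal feasibility: A x = b.

This gives the KKT block system:
  [ Q   A^T ] [ x     ]   [-c ]
  [ A    0  ] [ lambda ] = [ b ]

Solving the linear system:
  x*      = (0.5865, -0.7449, 1.8622)
  lambda* = (4.1906)
  f(x*)   = 6.7522

x* = (0.5865, -0.7449, 1.8622), lambda* = (4.1906)


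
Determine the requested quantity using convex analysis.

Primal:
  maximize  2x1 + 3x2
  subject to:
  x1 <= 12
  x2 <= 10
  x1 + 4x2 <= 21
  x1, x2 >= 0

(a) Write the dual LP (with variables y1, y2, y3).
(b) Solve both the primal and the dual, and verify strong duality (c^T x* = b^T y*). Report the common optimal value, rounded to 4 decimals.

The standard primal-dual pair for 'max c^T x s.t. A x <= b, x >= 0' is:
  Dual:  min b^T y  s.t.  A^T y >= c,  y >= 0.

So the dual LP is:
  minimize  12y1 + 10y2 + 21y3
  subject to:
    y1 + y3 >= 2
    y2 + 4y3 >= 3
    y1, y2, y3 >= 0

Solving the primal: x* = (12, 2.25).
  primal value c^T x* = 30.75.
Solving the dual: y* = (1.25, 0, 0.75).
  dual value b^T y* = 30.75.
Strong duality: c^T x* = b^T y*. Confirmed.

30.75


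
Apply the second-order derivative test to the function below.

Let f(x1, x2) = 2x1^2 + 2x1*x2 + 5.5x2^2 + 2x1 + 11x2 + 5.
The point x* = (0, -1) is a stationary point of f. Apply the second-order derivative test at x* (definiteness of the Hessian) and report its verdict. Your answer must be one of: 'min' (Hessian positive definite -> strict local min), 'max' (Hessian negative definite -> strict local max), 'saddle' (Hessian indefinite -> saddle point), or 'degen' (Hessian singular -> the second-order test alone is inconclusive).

Compute the Hessian H = grad^2 f:
  H = [[4, 2], [2, 11]]
Verify stationarity: grad f(x*) = H x* + g = (0, 0).
Eigenvalues of H: 3.4689, 11.5311.
Both eigenvalues > 0, so H is positive definite -> x* is a strict local min.

min


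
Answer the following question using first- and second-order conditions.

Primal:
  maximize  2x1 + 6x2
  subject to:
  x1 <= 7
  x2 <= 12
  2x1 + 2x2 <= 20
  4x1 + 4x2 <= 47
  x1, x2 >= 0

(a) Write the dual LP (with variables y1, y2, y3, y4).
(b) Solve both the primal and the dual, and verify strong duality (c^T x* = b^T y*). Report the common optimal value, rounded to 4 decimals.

The standard primal-dual pair for 'max c^T x s.t. A x <= b, x >= 0' is:
  Dual:  min b^T y  s.t.  A^T y >= c,  y >= 0.

So the dual LP is:
  minimize  7y1 + 12y2 + 20y3 + 47y4
  subject to:
    y1 + 2y3 + 4y4 >= 2
    y2 + 2y3 + 4y4 >= 6
    y1, y2, y3, y4 >= 0

Solving the primal: x* = (0, 10).
  primal value c^T x* = 60.
Solving the dual: y* = (0, 0, 3, 0).
  dual value b^T y* = 60.
Strong duality: c^T x* = b^T y*. Confirmed.

60


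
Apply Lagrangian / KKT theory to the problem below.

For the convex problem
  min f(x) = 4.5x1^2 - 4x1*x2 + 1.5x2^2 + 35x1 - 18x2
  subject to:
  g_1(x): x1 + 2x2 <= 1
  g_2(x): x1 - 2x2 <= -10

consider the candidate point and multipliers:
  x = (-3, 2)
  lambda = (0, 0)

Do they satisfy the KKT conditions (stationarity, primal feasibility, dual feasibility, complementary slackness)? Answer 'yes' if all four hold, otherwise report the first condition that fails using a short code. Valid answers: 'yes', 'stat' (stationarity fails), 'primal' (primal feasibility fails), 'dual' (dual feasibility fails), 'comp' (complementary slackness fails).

Gradient of f: grad f(x) = Q x + c = (0, 0)
Constraint values g_i(x) = a_i^T x - b_i:
  g_1((-3, 2)) = 0
  g_2((-3, 2)) = 3
Stationarity residual: grad f(x) + sum_i lambda_i a_i = (0, 0)
  -> stationarity OK
Primal feasibility (all g_i <= 0): FAILS
Dual feasibility (all lambda_i >= 0): OK
Complementary slackness (lambda_i * g_i(x) = 0 for all i): OK

Verdict: the first failing condition is primal_feasibility -> primal.

primal


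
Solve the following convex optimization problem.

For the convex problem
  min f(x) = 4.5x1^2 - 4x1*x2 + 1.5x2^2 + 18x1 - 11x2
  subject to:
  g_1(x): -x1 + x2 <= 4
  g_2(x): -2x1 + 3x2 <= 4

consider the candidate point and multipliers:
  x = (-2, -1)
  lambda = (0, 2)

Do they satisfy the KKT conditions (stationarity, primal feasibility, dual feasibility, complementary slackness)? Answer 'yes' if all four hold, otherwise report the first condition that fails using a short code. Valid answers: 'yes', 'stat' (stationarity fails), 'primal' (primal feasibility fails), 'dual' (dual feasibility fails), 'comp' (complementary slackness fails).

Gradient of f: grad f(x) = Q x + c = (4, -6)
Constraint values g_i(x) = a_i^T x - b_i:
  g_1((-2, -1)) = -3
  g_2((-2, -1)) = -3
Stationarity residual: grad f(x) + sum_i lambda_i a_i = (0, 0)
  -> stationarity OK
Primal feasibility (all g_i <= 0): OK
Dual feasibility (all lambda_i >= 0): OK
Complementary slackness (lambda_i * g_i(x) = 0 for all i): FAILS

Verdict: the first failing condition is complementary_slackness -> comp.

comp


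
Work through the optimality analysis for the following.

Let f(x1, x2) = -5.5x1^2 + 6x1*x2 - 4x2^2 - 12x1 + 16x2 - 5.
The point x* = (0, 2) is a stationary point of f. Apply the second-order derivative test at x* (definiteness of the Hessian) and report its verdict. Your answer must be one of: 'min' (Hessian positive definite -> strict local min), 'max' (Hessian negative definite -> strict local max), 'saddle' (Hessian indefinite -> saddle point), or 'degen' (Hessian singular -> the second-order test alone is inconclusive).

Compute the Hessian H = grad^2 f:
  H = [[-11, 6], [6, -8]]
Verify stationarity: grad f(x*) = H x* + g = (0, 0).
Eigenvalues of H: -15.6847, -3.3153.
Both eigenvalues < 0, so H is negative definite -> x* is a strict local max.

max


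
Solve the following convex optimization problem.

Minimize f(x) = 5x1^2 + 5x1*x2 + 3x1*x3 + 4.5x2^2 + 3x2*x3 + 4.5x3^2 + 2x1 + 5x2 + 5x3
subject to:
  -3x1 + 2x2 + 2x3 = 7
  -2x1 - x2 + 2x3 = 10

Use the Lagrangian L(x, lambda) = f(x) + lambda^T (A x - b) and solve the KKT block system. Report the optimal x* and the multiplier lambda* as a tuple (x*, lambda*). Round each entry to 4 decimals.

Form the Lagrangian:
  L(x, lambda) = (1/2) x^T Q x + c^T x + lambda^T (A x - b)
Stationarity (grad_x L = 0): Q x + c + A^T lambda = 0.
Primal feasibility: A x = b.

This gives the KKT block system:
  [ Q   A^T ] [ x     ]   [-c ]
  [ A    0  ] [ lambda ] = [ b ]

Solving the linear system:
  x*      = (-1.761, -1.587, 2.4455)
  lambda* = (0.7564, -9.239)
  f(x*)   = 43.9327

x* = (-1.761, -1.587, 2.4455), lambda* = (0.7564, -9.239)


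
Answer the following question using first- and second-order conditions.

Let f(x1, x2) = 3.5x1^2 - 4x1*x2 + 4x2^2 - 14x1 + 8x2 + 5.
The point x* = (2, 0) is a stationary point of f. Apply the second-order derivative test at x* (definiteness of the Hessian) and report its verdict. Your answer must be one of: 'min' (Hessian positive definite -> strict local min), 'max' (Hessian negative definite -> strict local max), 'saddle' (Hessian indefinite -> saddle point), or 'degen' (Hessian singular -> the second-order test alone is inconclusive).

Compute the Hessian H = grad^2 f:
  H = [[7, -4], [-4, 8]]
Verify stationarity: grad f(x*) = H x* + g = (0, 0).
Eigenvalues of H: 3.4689, 11.5311.
Both eigenvalues > 0, so H is positive definite -> x* is a strict local min.

min


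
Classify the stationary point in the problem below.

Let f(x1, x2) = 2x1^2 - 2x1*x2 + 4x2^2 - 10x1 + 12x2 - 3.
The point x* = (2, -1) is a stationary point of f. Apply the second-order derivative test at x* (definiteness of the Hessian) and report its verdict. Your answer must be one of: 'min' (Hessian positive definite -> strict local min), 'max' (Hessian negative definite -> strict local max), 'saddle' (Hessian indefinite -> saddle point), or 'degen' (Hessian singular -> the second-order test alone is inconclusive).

Compute the Hessian H = grad^2 f:
  H = [[4, -2], [-2, 8]]
Verify stationarity: grad f(x*) = H x* + g = (0, 0).
Eigenvalues of H: 3.1716, 8.8284.
Both eigenvalues > 0, so H is positive definite -> x* is a strict local min.

min


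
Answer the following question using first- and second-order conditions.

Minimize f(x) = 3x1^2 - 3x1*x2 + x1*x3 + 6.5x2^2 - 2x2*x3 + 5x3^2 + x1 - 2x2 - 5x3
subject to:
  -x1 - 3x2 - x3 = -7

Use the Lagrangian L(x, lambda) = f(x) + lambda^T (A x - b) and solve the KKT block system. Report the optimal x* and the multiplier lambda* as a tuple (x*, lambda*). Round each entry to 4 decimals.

Form the Lagrangian:
  L(x, lambda) = (1/2) x^T Q x + c^T x + lambda^T (A x - b)
Stationarity (grad_x L = 0): Q x + c + A^T lambda = 0.
Primal feasibility: A x = b.

This gives the KKT block system:
  [ Q   A^T ] [ x     ]   [-c ]
  [ A    0  ] [ lambda ] = [ b ]

Solving the linear system:
  x*      = (1.1445, 1.576, 1.1274)
  lambda* = (4.2666)
  f(x*)   = 11.1108

x* = (1.1445, 1.576, 1.1274), lambda* = (4.2666)


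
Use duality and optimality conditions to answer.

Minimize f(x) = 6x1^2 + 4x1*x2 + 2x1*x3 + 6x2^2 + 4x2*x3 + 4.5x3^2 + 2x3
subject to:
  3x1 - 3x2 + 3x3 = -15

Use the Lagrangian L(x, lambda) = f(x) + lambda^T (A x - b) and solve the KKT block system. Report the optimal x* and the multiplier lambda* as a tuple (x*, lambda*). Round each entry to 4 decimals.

Form the Lagrangian:
  L(x, lambda) = (1/2) x^T Q x + c^T x + lambda^T (A x - b)
Stationarity (grad_x L = 0): Q x + c + A^T lambda = 0.
Primal feasibility: A x = b.

This gives the KKT block system:
  [ Q   A^T ] [ x     ]   [-c ]
  [ A    0  ] [ lambda ] = [ b ]

Solving the linear system:
  x*      = (-1.1622, 1.8919, -1.9459)
  lambda* = (3.4234)
  f(x*)   = 23.7297

x* = (-1.1622, 1.8919, -1.9459), lambda* = (3.4234)


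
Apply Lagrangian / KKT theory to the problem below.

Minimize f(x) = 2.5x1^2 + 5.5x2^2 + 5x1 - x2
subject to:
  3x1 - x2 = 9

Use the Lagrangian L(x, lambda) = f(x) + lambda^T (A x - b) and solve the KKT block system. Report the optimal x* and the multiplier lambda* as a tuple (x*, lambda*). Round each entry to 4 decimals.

Form the Lagrangian:
  L(x, lambda) = (1/2) x^T Q x + c^T x + lambda^T (A x - b)
Stationarity (grad_x L = 0): Q x + c + A^T lambda = 0.
Primal feasibility: A x = b.

This gives the KKT block system:
  [ Q   A^T ] [ x     ]   [-c ]
  [ A    0  ] [ lambda ] = [ b ]

Solving the linear system:
  x*      = (2.8365, -0.4904)
  lambda* = (-6.3942)
  f(x*)   = 36.1106

x* = (2.8365, -0.4904), lambda* = (-6.3942)


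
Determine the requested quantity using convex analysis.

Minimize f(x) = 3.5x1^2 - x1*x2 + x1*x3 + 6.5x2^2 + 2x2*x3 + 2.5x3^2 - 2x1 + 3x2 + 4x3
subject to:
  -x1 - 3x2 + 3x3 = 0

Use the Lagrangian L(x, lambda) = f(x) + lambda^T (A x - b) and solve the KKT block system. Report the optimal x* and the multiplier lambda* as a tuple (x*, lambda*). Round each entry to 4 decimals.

Form the Lagrangian:
  L(x, lambda) = (1/2) x^T Q x + c^T x + lambda^T (A x - b)
Stationarity (grad_x L = 0): Q x + c + A^T lambda = 0.
Primal feasibility: A x = b.

This gives the KKT block system:
  [ Q   A^T ] [ x     ]   [-c ]
  [ A    0  ] [ lambda ] = [ b ]

Solving the linear system:
  x*      = (0.1767, -0.3369, -0.278)
  lambda* = (-0.7042)
  f(x*)   = -1.2381

x* = (0.1767, -0.3369, -0.278), lambda* = (-0.7042)


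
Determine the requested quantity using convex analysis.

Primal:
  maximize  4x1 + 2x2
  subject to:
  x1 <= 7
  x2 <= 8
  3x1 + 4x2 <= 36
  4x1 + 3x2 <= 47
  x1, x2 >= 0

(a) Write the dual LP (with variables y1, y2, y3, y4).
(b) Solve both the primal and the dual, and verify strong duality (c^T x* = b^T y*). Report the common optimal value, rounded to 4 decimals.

The standard primal-dual pair for 'max c^T x s.t. A x <= b, x >= 0' is:
  Dual:  min b^T y  s.t.  A^T y >= c,  y >= 0.

So the dual LP is:
  minimize  7y1 + 8y2 + 36y3 + 47y4
  subject to:
    y1 + 3y3 + 4y4 >= 4
    y2 + 4y3 + 3y4 >= 2
    y1, y2, y3, y4 >= 0

Solving the primal: x* = (7, 3.75).
  primal value c^T x* = 35.5.
Solving the dual: y* = (2.5, 0, 0.5, 0).
  dual value b^T y* = 35.5.
Strong duality: c^T x* = b^T y*. Confirmed.

35.5


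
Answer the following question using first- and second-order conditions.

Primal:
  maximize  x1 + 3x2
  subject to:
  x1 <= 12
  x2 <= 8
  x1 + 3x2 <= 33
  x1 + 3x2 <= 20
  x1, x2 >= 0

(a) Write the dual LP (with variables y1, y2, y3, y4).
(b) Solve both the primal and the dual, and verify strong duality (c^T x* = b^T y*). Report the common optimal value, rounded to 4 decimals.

The standard primal-dual pair for 'max c^T x s.t. A x <= b, x >= 0' is:
  Dual:  min b^T y  s.t.  A^T y >= c,  y >= 0.

So the dual LP is:
  minimize  12y1 + 8y2 + 33y3 + 20y4
  subject to:
    y1 + y3 + y4 >= 1
    y2 + 3y3 + 3y4 >= 3
    y1, y2, y3, y4 >= 0

Solving the primal: x* = (0, 6.6667).
  primal value c^T x* = 20.
Solving the dual: y* = (0, 0, 0, 1).
  dual value b^T y* = 20.
Strong duality: c^T x* = b^T y*. Confirmed.

20


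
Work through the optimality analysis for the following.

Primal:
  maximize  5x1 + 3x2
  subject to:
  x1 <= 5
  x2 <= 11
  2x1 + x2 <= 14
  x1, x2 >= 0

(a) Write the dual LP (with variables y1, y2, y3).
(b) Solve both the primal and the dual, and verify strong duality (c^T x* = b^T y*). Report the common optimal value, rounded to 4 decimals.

The standard primal-dual pair for 'max c^T x s.t. A x <= b, x >= 0' is:
  Dual:  min b^T y  s.t.  A^T y >= c,  y >= 0.

So the dual LP is:
  minimize  5y1 + 11y2 + 14y3
  subject to:
    y1 + 2y3 >= 5
    y2 + y3 >= 3
    y1, y2, y3 >= 0

Solving the primal: x* = (1.5, 11).
  primal value c^T x* = 40.5.
Solving the dual: y* = (0, 0.5, 2.5).
  dual value b^T y* = 40.5.
Strong duality: c^T x* = b^T y*. Confirmed.

40.5


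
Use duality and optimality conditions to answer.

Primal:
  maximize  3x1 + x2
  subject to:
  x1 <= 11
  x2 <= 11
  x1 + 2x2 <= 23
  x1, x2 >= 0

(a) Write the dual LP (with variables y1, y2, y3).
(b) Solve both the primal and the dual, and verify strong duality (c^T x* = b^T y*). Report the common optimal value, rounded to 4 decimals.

The standard primal-dual pair for 'max c^T x s.t. A x <= b, x >= 0' is:
  Dual:  min b^T y  s.t.  A^T y >= c,  y >= 0.

So the dual LP is:
  minimize  11y1 + 11y2 + 23y3
  subject to:
    y1 + y3 >= 3
    y2 + 2y3 >= 1
    y1, y2, y3 >= 0

Solving the primal: x* = (11, 6).
  primal value c^T x* = 39.
Solving the dual: y* = (2.5, 0, 0.5).
  dual value b^T y* = 39.
Strong duality: c^T x* = b^T y*. Confirmed.

39
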